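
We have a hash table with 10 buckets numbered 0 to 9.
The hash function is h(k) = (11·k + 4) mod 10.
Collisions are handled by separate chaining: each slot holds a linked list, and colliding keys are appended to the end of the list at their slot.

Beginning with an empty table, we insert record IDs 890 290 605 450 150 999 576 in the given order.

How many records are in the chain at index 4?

4

Insert 890: h=4, bucket 4 empty → new chain.
Insert 290: h=4, bucket 4 nonempty → append to chain.
Insert 605: h=9, bucket 9 empty → new chain.
Insert 450: h=4, bucket 4 nonempty → append to chain.
Insert 150: h=4, bucket 4 nonempty → append to chain.
Insert 999: h=3, bucket 3 empty → new chain.
Insert 576: h=0, bucket 0 empty → new chain.
Final buckets:
0: 576
1: ∅
2: ∅
3: 999
4: 890 -> 290 -> 450 -> 150
5: ∅
6: ∅
7: ∅
8: ∅
9: 605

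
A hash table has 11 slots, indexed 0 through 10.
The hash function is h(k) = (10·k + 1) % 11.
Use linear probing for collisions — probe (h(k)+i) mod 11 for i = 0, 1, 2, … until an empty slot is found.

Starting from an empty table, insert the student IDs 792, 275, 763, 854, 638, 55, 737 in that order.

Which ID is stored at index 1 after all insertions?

Insert 792: h=1, slot 1 empty -> index 1.
Insert 275: h=1, slot 1 occupied -> index 2.
Insert 763: h=8, slot 8 empty -> index 8.
Insert 854: h=5, slot 5 empty -> index 5.
Insert 638: h=1, slots 1,2 occupied -> index 3.
Insert 55: h=1, slots 1,2,3 occupied -> index 4.
Insert 737: h=1, slots 1,2,3,4,5 occupied -> index 6.
Table: [., 792, 275, 638, 55, 854, 737, ., 763, ., .]

792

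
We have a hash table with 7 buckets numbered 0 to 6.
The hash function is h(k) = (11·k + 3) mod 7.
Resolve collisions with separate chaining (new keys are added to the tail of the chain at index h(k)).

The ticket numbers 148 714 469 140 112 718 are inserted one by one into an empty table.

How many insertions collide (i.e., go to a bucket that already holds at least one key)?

3

Insert 148: h=0, bucket 0 empty -> new chain.
Insert 714: h=3, bucket 3 empty -> new chain.
Insert 469: h=3, bucket 3 nonempty -> append to chain.
Insert 140: h=3, bucket 3 nonempty -> append to chain.
Insert 112: h=3, bucket 3 nonempty -> append to chain.
Insert 718: h=5, bucket 5 empty -> new chain.
Final buckets:
0: 148
1: -
2: -
3: 714 -> 469 -> 140 -> 112
4: -
5: 718
6: -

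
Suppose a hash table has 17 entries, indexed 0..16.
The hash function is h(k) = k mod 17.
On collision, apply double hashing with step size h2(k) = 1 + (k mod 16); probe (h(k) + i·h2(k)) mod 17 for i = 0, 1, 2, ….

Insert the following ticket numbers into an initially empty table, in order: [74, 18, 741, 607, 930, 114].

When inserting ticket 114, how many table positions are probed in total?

74 hashes to 6; slot 6 is free -> place at 6.
18 hashes to 1; slot 1 is free -> place at 1.
741 hashes to 10; slot 10 is free -> place at 10.
607 hashes to 12; slot 12 is free -> place at 12.
930 hashes to 12, h2=3; 12 taken -> place at 15.
114 hashes to 12, h2=3; 12,15,1 taken -> place at 4.
Table: [., 18, ., ., 114, ., 74, ., ., ., 741, ., 607, ., ., 930, .]

4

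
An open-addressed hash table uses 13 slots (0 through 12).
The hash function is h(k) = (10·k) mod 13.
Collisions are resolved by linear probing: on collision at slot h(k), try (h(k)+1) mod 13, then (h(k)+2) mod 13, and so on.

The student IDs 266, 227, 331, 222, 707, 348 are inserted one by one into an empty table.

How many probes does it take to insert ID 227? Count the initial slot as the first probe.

2

266 hashes to 8; slot 8 is free → place at 8.
227 hashes to 8; 8 taken → place at 9.
331 hashes to 8; 8,9 taken → place at 10.
222 hashes to 10; 10 taken → place at 11.
707 hashes to 11; 11 taken → place at 12.
348 hashes to 9; 9,10,11,12 taken → place at 0.
Table: [348, -, -, -, -, -, -, -, 266, 227, 331, 222, 707]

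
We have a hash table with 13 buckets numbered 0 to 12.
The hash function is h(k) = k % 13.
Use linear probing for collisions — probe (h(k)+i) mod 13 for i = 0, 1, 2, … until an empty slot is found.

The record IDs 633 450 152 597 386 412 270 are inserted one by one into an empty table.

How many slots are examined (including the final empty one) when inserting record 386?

3

Insert 633: h=9, slot 9 empty => index 9.
Insert 450: h=8, slot 8 empty => index 8.
Insert 152: h=9, slot 9 occupied => index 10.
Insert 597: h=12, slot 12 empty => index 12.
Insert 386: h=9, slots 9,10 occupied => index 11.
Insert 412: h=9, slots 9,10,11,12 occupied => index 0.
Insert 270: h=10, slots 10,11,12,0 occupied => index 1.
Table: [412, 270, ., ., ., ., ., ., 450, 633, 152, 386, 597]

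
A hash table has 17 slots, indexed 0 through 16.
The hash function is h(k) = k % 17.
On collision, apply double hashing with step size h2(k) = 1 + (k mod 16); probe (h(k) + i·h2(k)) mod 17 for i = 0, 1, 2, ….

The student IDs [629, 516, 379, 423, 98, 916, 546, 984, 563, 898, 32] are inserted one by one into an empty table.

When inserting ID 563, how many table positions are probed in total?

Insert 629: h=0, slot 0 empty => index 0.
Insert 516: h=6, slot 6 empty => index 6.
Insert 379: h=5, slot 5 empty => index 5.
Insert 423: h=15, slot 15 empty => index 15.
Insert 98: h=13, slot 13 empty => index 13.
Insert 916: h=15, h2=5, slot 15 occupied => index 3.
Insert 546: h=2, slot 2 empty => index 2.
Insert 984: h=15, h2=9, slot 15 occupied => index 7.
Insert 563: h=2, h2=4, slots 2,6 occupied => index 10.
Insert 898: h=14, slot 14 empty => index 14.
Insert 32: h=15, h2=1, slot 15 occupied => index 16.
Table: [629, —, 546, 916, —, 379, 516, 984, —, —, 563, —, —, 98, 898, 423, 32]

3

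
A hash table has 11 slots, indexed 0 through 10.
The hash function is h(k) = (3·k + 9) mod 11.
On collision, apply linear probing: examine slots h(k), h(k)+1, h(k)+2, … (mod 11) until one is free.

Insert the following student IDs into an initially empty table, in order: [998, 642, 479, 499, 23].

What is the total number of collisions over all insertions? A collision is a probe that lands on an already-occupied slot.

3

Insert 998: h=0, slot 0 empty → index 0.
Insert 642: h=10, slot 10 empty → index 10.
Insert 479: h=5, slot 5 empty → index 5.
Insert 499: h=10, slots 10,0 occupied → index 1.
Insert 23: h=1, slot 1 occupied → index 2.
Table: [998, 499, 23, ., ., 479, ., ., ., ., 642]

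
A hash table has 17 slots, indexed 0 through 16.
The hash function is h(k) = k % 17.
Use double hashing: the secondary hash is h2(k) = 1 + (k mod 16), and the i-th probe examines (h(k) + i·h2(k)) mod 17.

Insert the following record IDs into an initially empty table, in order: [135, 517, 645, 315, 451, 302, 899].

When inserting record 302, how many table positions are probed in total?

2

Insert 135: h=16, slot 16 empty => index 16.
Insert 517: h=7, slot 7 empty => index 7.
Insert 645: h=16, h2=6, slot 16 occupied => index 5.
Insert 315: h=9, slot 9 empty => index 9.
Insert 451: h=9, h2=4, slot 9 occupied => index 13.
Insert 302: h=13, h2=15, slot 13 occupied => index 11.
Insert 899: h=15, slot 15 empty => index 15.
Table: [., ., ., ., ., 645, ., 517, ., 315, ., 302, ., 451, ., 899, 135]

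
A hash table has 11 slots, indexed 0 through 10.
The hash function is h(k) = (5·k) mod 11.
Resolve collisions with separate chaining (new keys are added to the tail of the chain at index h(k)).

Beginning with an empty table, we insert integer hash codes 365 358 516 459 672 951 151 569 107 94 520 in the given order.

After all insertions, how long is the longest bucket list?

4

365 -> bucket 10
358 -> bucket 8
516 -> bucket 6
459 -> bucket 7
672 -> bucket 5
951 -> bucket 3
151 -> bucket 7 (collision)
569 -> bucket 7 (collision)
107 -> bucket 7 (collision)
94 -> bucket 8 (collision)
520 -> bucket 4
Final buckets:
0: .
1: .
2: .
3: 951
4: 520
5: 672
6: 516
7: 459 -> 151 -> 569 -> 107
8: 358 -> 94
9: .
10: 365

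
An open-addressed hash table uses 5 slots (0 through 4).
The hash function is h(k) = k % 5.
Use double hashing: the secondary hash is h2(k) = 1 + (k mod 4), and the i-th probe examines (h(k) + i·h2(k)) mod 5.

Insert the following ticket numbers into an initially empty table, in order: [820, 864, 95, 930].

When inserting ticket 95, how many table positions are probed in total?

3

Insert 820: h=0, slot 0 empty => index 0.
Insert 864: h=4, slot 4 empty => index 4.
Insert 95: h=0, h2=4, slots 0,4 occupied => index 3.
Insert 930: h=0, h2=3, slots 0,3 occupied => index 1.
Table: [820, 930, ∅, 95, 864]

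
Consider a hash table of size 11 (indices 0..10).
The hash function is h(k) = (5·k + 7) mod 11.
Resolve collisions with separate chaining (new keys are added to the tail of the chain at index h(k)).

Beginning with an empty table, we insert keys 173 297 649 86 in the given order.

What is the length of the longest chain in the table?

173 -> bucket 3
297 -> bucket 7
649 -> bucket 7 (collision)
86 -> bucket 8
Final buckets:
0: —
1: —
2: —
3: 173
4: —
5: —
6: —
7: 297 -> 649
8: 86
9: —
10: —

2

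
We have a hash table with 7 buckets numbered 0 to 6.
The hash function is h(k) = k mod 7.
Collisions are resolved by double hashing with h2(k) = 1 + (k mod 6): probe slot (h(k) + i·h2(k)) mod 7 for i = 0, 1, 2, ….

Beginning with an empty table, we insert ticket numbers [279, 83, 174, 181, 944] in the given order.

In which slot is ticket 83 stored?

5

279 hashes to 6; slot 6 is free -> place at 6.
83 hashes to 6, h2=6; 6 taken -> place at 5.
174 hashes to 6, h2=1; 6 taken -> place at 0.
181 hashes to 6, h2=2; 6 taken -> place at 1.
944 hashes to 6, h2=3; 6 taken -> place at 2.
Table: [174, 181, 944, ., ., 83, 279]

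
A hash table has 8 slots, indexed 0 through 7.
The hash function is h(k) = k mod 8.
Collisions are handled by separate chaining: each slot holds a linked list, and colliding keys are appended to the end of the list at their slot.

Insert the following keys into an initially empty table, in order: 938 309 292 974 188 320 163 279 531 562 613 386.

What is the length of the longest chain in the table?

3

Insert 938: h=2, bucket 2 empty → new chain.
Insert 309: h=5, bucket 5 empty → new chain.
Insert 292: h=4, bucket 4 empty → new chain.
Insert 974: h=6, bucket 6 empty → new chain.
Insert 188: h=4, bucket 4 nonempty → append to chain.
Insert 320: h=0, bucket 0 empty → new chain.
Insert 163: h=3, bucket 3 empty → new chain.
Insert 279: h=7, bucket 7 empty → new chain.
Insert 531: h=3, bucket 3 nonempty → append to chain.
Insert 562: h=2, bucket 2 nonempty → append to chain.
Insert 613: h=5, bucket 5 nonempty → append to chain.
Insert 386: h=2, bucket 2 nonempty → append to chain.
Final buckets:
0: 320
1: .
2: 938 -> 562 -> 386
3: 163 -> 531
4: 292 -> 188
5: 309 -> 613
6: 974
7: 279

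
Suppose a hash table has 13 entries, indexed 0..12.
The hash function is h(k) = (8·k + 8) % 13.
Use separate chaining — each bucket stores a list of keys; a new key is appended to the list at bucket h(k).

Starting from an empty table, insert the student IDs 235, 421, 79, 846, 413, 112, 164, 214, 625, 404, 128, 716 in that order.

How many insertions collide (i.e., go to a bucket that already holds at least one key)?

Insert 235: h=3, bucket 3 empty -> new chain.
Insert 421: h=9, bucket 9 empty -> new chain.
Insert 79: h=3, bucket 3 nonempty -> append to chain.
Insert 846: h=3, bucket 3 nonempty -> append to chain.
Insert 413: h=10, bucket 10 empty -> new chain.
Insert 112: h=7, bucket 7 empty -> new chain.
Insert 164: h=7, bucket 7 nonempty -> append to chain.
Insert 214: h=4, bucket 4 empty -> new chain.
Insert 625: h=3, bucket 3 nonempty -> append to chain.
Insert 404: h=3, bucket 3 nonempty -> append to chain.
Insert 128: h=5, bucket 5 empty -> new chain.
Insert 716: h=3, bucket 3 nonempty -> append to chain.
Final buckets:
0: ∅
1: ∅
2: ∅
3: 235 -> 79 -> 846 -> 625 -> 404 -> 716
4: 214
5: 128
6: ∅
7: 112 -> 164
8: ∅
9: 421
10: 413
11: ∅
12: ∅

6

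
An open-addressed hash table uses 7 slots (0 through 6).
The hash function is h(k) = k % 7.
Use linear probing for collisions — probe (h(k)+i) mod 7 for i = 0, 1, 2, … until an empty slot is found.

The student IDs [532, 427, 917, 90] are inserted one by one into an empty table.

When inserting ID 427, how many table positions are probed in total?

2

532 hashes to 0; slot 0 is free -> place at 0.
427 hashes to 0; 0 taken -> place at 1.
917 hashes to 0; 0,1 taken -> place at 2.
90 hashes to 6; slot 6 is free -> place at 6.
Table: [532, 427, 917, —, —, —, 90]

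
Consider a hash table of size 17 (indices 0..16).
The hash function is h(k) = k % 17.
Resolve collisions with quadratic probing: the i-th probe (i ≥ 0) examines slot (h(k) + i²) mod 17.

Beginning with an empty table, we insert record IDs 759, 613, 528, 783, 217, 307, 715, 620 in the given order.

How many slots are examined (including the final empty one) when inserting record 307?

4

759: h=11 => slot 11
613: h=1 => slot 1
528: h=1, probe 1,2 => slot 2
783: h=1, probe 1,2,5 => slot 5
217: h=13 => slot 13
307: h=1, probe 1,2,5,10 => slot 10
715: h=1, probe 1,2,5,10,0 => slot 0
620: h=8 => slot 8
Table: [715, 613, 528, ., ., 783, ., ., 620, ., 307, 759, ., 217, ., ., .]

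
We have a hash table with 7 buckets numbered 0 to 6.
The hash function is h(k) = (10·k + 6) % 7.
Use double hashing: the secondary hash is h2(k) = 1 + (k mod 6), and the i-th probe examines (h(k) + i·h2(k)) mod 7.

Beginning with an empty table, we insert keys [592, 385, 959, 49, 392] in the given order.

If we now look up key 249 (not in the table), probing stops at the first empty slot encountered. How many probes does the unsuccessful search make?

6

592: h=4 → slot 4
385: h=6 → slot 6
959: h=6, h2=6, probe 6,5 → slot 5
49: h=6, h2=2, probe 6,1 → slot 1
392: h=6, h2=3, probe 6,2 → slot 2
Table: [∅, 49, 392, ∅, 592, 959, 385]
Lookup 249: h=4, h2=4, probe 4,1,5,2,6,3 → slot 3 empty, not found.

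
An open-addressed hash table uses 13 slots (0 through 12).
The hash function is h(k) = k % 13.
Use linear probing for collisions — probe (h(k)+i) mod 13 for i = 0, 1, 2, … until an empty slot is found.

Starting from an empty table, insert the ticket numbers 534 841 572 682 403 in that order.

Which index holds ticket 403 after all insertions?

534 hashes to 1; slot 1 is free => place at 1.
841 hashes to 9; slot 9 is free => place at 9.
572 hashes to 0; slot 0 is free => place at 0.
682 hashes to 6; slot 6 is free => place at 6.
403 hashes to 0; 0,1 taken => place at 2.
Table: [572, 534, 403, ., ., ., 682, ., ., 841, ., ., .]

2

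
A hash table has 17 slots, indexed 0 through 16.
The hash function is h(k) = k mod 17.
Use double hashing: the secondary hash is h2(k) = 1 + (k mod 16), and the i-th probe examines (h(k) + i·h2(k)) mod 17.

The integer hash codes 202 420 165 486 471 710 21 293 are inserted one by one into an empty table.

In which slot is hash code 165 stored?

Insert 202: h=15, slot 15 empty → index 15.
Insert 420: h=12, slot 12 empty → index 12.
Insert 165: h=12, h2=6, slot 12 occupied → index 1.
Insert 486: h=10, slot 10 empty → index 10.
Insert 471: h=12, h2=8, slot 12 occupied → index 3.
Insert 710: h=13, slot 13 empty → index 13.
Insert 21: h=4, slot 4 empty → index 4.
Insert 293: h=4, h2=6, slots 4,10 occupied → index 16.
Table: [_, 165, _, 471, 21, _, _, _, _, _, 486, _, 420, 710, _, 202, 293]

1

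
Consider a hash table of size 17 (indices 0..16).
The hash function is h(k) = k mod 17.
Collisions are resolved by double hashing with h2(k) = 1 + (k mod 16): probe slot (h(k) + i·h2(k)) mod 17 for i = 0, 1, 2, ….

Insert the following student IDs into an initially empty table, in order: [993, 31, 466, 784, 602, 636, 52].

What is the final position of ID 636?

3

Insert 993: h=7, slot 7 empty → index 7.
Insert 31: h=14, slot 14 empty → index 14.
Insert 466: h=7, h2=3, slot 7 occupied → index 10.
Insert 784: h=2, slot 2 empty → index 2.
Insert 602: h=7, h2=11, slot 7 occupied → index 1.
Insert 636: h=7, h2=13, slot 7 occupied → index 3.
Insert 52: h=1, h2=5, slot 1 occupied → index 6.
Table: [—, 602, 784, 636, —, —, 52, 993, —, —, 466, —, —, —, 31, —, —]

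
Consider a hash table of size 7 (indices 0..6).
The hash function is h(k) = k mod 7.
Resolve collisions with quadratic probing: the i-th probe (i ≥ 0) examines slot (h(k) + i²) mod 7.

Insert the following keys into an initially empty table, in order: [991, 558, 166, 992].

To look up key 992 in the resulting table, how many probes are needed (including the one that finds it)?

3

991: h=4 → slot 4
558: h=5 → slot 5
166: h=5, probe 5,6 → slot 6
992: h=5, probe 5,6,2 → slot 2
Table: [∅, ∅, 992, ∅, 991, 558, 166]
Lookup 992: h=5, probe 5,6,2 → found at 2.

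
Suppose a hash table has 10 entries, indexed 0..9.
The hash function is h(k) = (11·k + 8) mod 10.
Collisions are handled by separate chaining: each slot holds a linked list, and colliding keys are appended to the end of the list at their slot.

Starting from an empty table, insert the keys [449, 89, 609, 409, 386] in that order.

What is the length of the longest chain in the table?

449 -> bucket 7
89 -> bucket 7 (collision)
609 -> bucket 7 (collision)
409 -> bucket 7 (collision)
386 -> bucket 4
Final buckets:
0: —
1: —
2: —
3: —
4: 386
5: —
6: —
7: 449 -> 89 -> 609 -> 409
8: —
9: —

4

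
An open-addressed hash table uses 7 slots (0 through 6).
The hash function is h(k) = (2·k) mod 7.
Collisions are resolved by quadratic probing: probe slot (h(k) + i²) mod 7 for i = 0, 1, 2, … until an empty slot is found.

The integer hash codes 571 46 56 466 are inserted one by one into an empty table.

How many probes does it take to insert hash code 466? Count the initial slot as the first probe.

3

571 hashes to 1; slot 1 is free → place at 1.
46 hashes to 1; 1 taken → place at 2.
56 hashes to 0; slot 0 is free → place at 0.
466 hashes to 1; 1,2 taken → place at 5.
Table: [56, 571, 46, _, _, 466, _]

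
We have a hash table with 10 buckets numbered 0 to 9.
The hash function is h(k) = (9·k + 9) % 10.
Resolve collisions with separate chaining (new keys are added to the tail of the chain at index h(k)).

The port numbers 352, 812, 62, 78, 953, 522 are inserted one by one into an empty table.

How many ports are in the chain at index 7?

4

352 -> bucket 7
812 -> bucket 7 (collision)
62 -> bucket 7 (collision)
78 -> bucket 1
953 -> bucket 6
522 -> bucket 7 (collision)
Final buckets:
0: _
1: 78
2: _
3: _
4: _
5: _
6: 953
7: 352 -> 812 -> 62 -> 522
8: _
9: _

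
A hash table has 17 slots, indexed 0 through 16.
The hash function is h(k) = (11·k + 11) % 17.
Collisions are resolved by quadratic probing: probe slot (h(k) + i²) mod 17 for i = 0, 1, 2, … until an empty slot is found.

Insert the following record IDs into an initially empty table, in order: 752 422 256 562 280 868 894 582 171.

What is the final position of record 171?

752 hashes to 4; slot 4 is free -> place at 4.
422 hashes to 12; slot 12 is free -> place at 12.
256 hashes to 5; slot 5 is free -> place at 5.
562 hashes to 5; 5 taken -> place at 6.
280 hashes to 14; slot 14 is free -> place at 14.
868 hashes to 5; 5,6 taken -> place at 9.
894 hashes to 2; slot 2 is free -> place at 2.
582 hashes to 4; 4,5 taken -> place at 8.
171 hashes to 5; 5,6,9,14,4 taken -> place at 13.
Table: [—, —, 894, —, 752, 256, 562, —, 582, 868, —, —, 422, 171, 280, —, —]

13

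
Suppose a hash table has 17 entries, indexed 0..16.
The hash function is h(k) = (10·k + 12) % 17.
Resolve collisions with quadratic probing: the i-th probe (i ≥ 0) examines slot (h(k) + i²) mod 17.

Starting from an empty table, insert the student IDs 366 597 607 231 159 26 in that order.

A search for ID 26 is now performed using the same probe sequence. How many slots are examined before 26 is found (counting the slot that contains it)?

2

366: h=0 → slot 0
597: h=15 → slot 15
607: h=13 → slot 13
231: h=10 → slot 10
159: h=4 → slot 4
26: h=0, probe 0,1 → slot 1
Table: [366, 26, -, -, 159, -, -, -, -, -, 231, -, -, 607, -, 597, -]
Lookup 26: h=0, probe 0,1 → found at 1.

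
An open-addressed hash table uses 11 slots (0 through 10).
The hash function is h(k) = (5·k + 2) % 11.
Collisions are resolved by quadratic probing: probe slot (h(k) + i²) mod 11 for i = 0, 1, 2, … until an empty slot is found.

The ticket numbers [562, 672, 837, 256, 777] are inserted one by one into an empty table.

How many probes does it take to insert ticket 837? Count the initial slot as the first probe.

3

562: h=7 -> slot 7
672: h=7, probe 7,8 -> slot 8
837: h=7, probe 7,8,0 -> slot 0
256: h=6 -> slot 6
777: h=4 -> slot 4
Table: [837, —, —, —, 777, —, 256, 562, 672, —, —]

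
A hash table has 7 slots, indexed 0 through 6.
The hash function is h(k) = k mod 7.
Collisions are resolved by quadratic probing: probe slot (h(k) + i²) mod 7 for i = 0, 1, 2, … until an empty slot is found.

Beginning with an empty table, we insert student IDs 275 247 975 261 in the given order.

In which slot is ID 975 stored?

6

275: h=2 => slot 2
247: h=2, probe 2,3 => slot 3
975: h=2, probe 2,3,6 => slot 6
261: h=2, probe 2,3,6,4 => slot 4
Table: [., ., 275, 247, 261, ., 975]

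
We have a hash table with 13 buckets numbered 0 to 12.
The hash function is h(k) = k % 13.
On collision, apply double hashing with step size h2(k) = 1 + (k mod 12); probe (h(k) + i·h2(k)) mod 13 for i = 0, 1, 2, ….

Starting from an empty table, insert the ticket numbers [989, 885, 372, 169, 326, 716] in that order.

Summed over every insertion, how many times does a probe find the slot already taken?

3

989: h=1 → slot 1
885: h=1, h2=10, probe 1,11 → slot 11
372: h=8 → slot 8
169: h=0 → slot 0
326: h=1, h2=3, probe 1,4 → slot 4
716: h=1, h2=9, probe 1,10 → slot 10
Table: [169, 989, ., ., 326, ., ., ., 372, ., 716, 885, .]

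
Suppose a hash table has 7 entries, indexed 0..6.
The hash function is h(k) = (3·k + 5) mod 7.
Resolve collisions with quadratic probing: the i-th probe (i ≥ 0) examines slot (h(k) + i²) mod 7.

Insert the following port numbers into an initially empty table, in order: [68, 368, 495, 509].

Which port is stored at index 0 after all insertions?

68 hashes to 6; slot 6 is free => place at 6.
368 hashes to 3; slot 3 is free => place at 3.
495 hashes to 6; 6 taken => place at 0.
509 hashes to 6; 6,0,3 taken => place at 1.
Table: [495, 509, ∅, 368, ∅, ∅, 68]

495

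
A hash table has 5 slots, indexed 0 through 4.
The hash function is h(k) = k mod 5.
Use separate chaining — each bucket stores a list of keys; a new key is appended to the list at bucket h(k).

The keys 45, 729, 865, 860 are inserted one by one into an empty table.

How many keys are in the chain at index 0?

3

Insert 45: h=0, bucket 0 empty → new chain.
Insert 729: h=4, bucket 4 empty → new chain.
Insert 865: h=0, bucket 0 nonempty → append to chain.
Insert 860: h=0, bucket 0 nonempty → append to chain.
Final buckets:
0: 45 -> 865 -> 860
1: -
2: -
3: -
4: 729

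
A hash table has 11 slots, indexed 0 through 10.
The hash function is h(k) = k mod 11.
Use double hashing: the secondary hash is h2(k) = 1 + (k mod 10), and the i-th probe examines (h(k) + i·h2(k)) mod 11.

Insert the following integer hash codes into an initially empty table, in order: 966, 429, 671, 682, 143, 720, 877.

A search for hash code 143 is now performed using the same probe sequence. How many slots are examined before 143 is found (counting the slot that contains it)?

966 hashes to 9; slot 9 is free → place at 9.
429 hashes to 0; slot 0 is free → place at 0.
671 hashes to 0, h2=2; 0 taken → place at 2.
682 hashes to 0, h2=3; 0 taken → place at 3.
143 hashes to 0, h2=4; 0 taken → place at 4.
720 hashes to 5; slot 5 is free → place at 5.
877 hashes to 8; slot 8 is free → place at 8.
Table: [429, —, 671, 682, 143, 720, —, —, 877, 966, —]
Lookup 143: h=0, h2=4, probe 0,4 → found at 4.

2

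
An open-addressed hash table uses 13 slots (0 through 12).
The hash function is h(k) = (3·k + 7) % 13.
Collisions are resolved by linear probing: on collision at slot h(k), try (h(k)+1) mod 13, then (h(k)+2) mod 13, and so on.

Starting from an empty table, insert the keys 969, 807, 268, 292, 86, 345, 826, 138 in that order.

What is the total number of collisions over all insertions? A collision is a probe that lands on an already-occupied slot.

6

969: h=2 → slot 2
807: h=10 → slot 10
268: h=5 → slot 5
292: h=12 → slot 12
86: h=5, probe 5,6 → slot 6
345: h=2, probe 2,3 → slot 3
826: h=2, probe 2,3,4 → slot 4
138: h=5, probe 5,6,7 → slot 7
Table: [-, -, 969, 345, 826, 268, 86, 138, -, -, 807, -, 292]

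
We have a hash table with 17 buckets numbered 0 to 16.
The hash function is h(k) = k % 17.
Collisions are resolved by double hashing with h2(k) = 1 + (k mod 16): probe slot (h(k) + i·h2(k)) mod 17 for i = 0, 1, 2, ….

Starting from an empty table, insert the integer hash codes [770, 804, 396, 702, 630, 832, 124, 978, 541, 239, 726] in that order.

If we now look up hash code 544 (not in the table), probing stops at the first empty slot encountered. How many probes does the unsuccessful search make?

770: h=5 -> slot 5
804: h=5, h2=5, probe 5,10 -> slot 10
396: h=5, h2=13, probe 5,1 -> slot 1
702: h=5, h2=15, probe 5,3 -> slot 3
630: h=1, h2=7, probe 1,8 -> slot 8
832: h=16 -> slot 16
124: h=5, h2=13, probe 5,1,14 -> slot 14
978: h=9 -> slot 9
541: h=14, h2=14, probe 14,11 -> slot 11
239: h=1, h2=16, probe 1,0 -> slot 0
726: h=12 -> slot 12
Table: [239, 396, ., 702, ., 770, ., ., 630, 978, 804, 541, 726, ., 124, ., 832]
Lookup 544: h=0, h2=1, probe 0,1,2 → slot 2 empty, not found.

3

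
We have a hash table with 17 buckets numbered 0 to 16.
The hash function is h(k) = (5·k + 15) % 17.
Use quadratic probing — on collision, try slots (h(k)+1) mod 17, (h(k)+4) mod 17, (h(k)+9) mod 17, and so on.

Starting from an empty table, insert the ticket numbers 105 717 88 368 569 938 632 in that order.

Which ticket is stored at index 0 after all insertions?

Insert 105: h=13, slot 13 empty -> index 13.
Insert 717: h=13, slot 13 occupied -> index 14.
Insert 88: h=13, slots 13,14 occupied -> index 0.
Insert 368: h=2, slot 2 empty -> index 2.
Insert 569: h=4, slot 4 empty -> index 4.
Insert 938: h=13, slots 13,14,0 occupied -> index 5.
Insert 632: h=13, slots 13,14,0,5 occupied -> index 12.
Table: [88, _, 368, _, 569, 938, _, _, _, _, _, _, 632, 105, 717, _, _]

88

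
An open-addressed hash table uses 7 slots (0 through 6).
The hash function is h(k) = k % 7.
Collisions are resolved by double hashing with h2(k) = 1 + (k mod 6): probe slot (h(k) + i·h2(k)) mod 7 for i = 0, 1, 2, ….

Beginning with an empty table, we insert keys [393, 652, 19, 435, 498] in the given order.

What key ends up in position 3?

498

Insert 393: h=1, slot 1 empty -> index 1.
Insert 652: h=1, h2=5, slot 1 occupied -> index 6.
Insert 19: h=5, slot 5 empty -> index 5.
Insert 435: h=1, h2=4, slots 1,5 occupied -> index 2.
Insert 498: h=1, h2=1, slots 1,2 occupied -> index 3.
Table: [., 393, 435, 498, ., 19, 652]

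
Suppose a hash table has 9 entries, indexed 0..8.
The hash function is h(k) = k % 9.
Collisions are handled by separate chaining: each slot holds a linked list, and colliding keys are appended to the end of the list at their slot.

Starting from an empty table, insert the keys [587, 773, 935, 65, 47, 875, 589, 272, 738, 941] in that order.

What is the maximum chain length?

5

587 -> bucket 2
773 -> bucket 8
935 -> bucket 8 (collision)
65 -> bucket 2 (collision)
47 -> bucket 2 (collision)
875 -> bucket 2 (collision)
589 -> bucket 4
272 -> bucket 2 (collision)
738 -> bucket 0
941 -> bucket 5
Final buckets:
0: 738
1: .
2: 587 -> 65 -> 47 -> 875 -> 272
3: .
4: 589
5: 941
6: .
7: .
8: 773 -> 935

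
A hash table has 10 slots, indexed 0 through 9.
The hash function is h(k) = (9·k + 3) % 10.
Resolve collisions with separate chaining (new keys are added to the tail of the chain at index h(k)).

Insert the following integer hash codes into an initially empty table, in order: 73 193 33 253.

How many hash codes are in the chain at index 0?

4

73 → bucket 0
193 → bucket 0 (collision)
33 → bucket 0 (collision)
253 → bucket 0 (collision)
Final buckets:
0: 73 -> 193 -> 33 -> 253
1: .
2: .
3: .
4: .
5: .
6: .
7: .
8: .
9: .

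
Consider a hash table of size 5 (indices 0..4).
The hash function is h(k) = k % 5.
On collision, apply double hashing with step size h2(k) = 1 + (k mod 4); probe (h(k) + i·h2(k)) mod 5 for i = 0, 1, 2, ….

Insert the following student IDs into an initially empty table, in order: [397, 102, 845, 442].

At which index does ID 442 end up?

397 hashes to 2; slot 2 is free -> place at 2.
102 hashes to 2, h2=3; 2 taken -> place at 0.
845 hashes to 0, h2=2; 0,2 taken -> place at 4.
442 hashes to 2, h2=3; 2,0 taken -> place at 3.
Table: [102, ., 397, 442, 845]

3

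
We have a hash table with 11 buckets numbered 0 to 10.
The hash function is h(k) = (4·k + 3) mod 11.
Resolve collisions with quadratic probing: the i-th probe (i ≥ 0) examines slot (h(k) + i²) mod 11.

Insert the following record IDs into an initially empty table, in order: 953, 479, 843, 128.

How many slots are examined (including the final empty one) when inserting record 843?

2

953 hashes to 9; slot 9 is free → place at 9.
479 hashes to 5; slot 5 is free → place at 5.
843 hashes to 9; 9 taken → place at 10.
128 hashes to 9; 9,10 taken → place at 2.
Table: [., ., 128, ., ., 479, ., ., ., 953, 843]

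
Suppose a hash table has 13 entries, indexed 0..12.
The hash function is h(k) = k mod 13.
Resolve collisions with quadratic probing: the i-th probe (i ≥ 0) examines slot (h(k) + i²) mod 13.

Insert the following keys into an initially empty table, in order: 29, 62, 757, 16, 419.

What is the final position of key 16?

7

29 hashes to 3; slot 3 is free → place at 3.
62 hashes to 10; slot 10 is free → place at 10.
757 hashes to 3; 3 taken → place at 4.
16 hashes to 3; 3,4 taken → place at 7.
419 hashes to 3; 3,4,7 taken → place at 12.
Table: [∅, ∅, ∅, 29, 757, ∅, ∅, 16, ∅, ∅, 62, ∅, 419]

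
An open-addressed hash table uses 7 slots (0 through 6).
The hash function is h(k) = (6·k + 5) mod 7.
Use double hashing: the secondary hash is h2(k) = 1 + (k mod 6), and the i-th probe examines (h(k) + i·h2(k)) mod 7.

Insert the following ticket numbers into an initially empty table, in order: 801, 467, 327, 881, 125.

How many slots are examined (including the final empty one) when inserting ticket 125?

Insert 801: h=2, slot 2 empty -> index 2.
Insert 467: h=0, slot 0 empty -> index 0.
Insert 327: h=0, h2=4, slot 0 occupied -> index 4.
Insert 881: h=6, slot 6 empty -> index 6.
Insert 125: h=6, h2=6, slot 6 occupied -> index 5.
Table: [467, —, 801, —, 327, 125, 881]

2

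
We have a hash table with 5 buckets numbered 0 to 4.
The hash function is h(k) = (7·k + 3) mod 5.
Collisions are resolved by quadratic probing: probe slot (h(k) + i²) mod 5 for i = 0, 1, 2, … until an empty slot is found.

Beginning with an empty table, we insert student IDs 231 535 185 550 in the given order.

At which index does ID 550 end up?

231 hashes to 0; slot 0 is free => place at 0.
535 hashes to 3; slot 3 is free => place at 3.
185 hashes to 3; 3 taken => place at 4.
550 hashes to 3; 3,4 taken => place at 2.
Table: [231, -, 550, 535, 185]

2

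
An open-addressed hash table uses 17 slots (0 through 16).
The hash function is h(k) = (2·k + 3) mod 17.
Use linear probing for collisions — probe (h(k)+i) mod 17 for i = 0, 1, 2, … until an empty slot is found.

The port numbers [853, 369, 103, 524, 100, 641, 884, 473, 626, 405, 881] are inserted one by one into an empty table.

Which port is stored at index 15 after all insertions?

473

853 hashes to 9; slot 9 is free → place at 9.
369 hashes to 10; slot 10 is free → place at 10.
103 hashes to 5; slot 5 is free → place at 5.
524 hashes to 14; slot 14 is free → place at 14.
100 hashes to 16; slot 16 is free → place at 16.
641 hashes to 10; 10 taken → place at 11.
884 hashes to 3; slot 3 is free → place at 3.
473 hashes to 14; 14 taken → place at 15.
626 hashes to 14; 14,15,16 taken → place at 0.
405 hashes to 14; 14,15,16,0 taken → place at 1.
881 hashes to 14; 14,15,16,0,1 taken → place at 2.
Table: [626, 405, 881, 884, —, 103, —, —, —, 853, 369, 641, —, —, 524, 473, 100]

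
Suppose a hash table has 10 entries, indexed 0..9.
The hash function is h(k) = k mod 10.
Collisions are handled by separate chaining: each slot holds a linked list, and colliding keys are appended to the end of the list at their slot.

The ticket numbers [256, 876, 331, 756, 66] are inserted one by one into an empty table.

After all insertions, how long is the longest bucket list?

256 → bucket 6
876 → bucket 6 (collision)
331 → bucket 1
756 → bucket 6 (collision)
66 → bucket 6 (collision)
Final buckets:
0: ∅
1: 331
2: ∅
3: ∅
4: ∅
5: ∅
6: 256 -> 876 -> 756 -> 66
7: ∅
8: ∅
9: ∅

4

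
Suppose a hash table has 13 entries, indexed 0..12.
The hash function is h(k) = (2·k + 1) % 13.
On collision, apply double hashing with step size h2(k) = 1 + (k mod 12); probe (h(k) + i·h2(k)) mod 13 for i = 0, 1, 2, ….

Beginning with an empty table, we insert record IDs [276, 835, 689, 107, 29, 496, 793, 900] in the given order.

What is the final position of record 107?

276 hashes to 7; slot 7 is free → place at 7.
835 hashes to 7, h2=8; 7 taken → place at 2.
689 hashes to 1; slot 1 is free → place at 1.
107 hashes to 7, h2=12; 7 taken → place at 6.
29 hashes to 7, h2=6; 7 taken → place at 0.
496 hashes to 5; slot 5 is free → place at 5.
793 hashes to 1, h2=2; 1 taken → place at 3.
900 hashes to 7, h2=1; 7 taken → place at 8.
Table: [29, 689, 835, 793, ∅, 496, 107, 276, 900, ∅, ∅, ∅, ∅]

6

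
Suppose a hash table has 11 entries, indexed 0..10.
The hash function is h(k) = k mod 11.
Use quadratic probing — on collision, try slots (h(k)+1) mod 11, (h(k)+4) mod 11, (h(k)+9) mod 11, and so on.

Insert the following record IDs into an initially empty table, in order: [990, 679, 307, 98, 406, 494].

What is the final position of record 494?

2

990: h=0 → slot 0
679: h=8 → slot 8
307: h=10 → slot 10
98: h=10, probe 10,0,3 → slot 3
406: h=10, probe 10,0,3,8,4 → slot 4
494: h=10, probe 10,0,3,8,4,2 → slot 2
Table: [990, ∅, 494, 98, 406, ∅, ∅, ∅, 679, ∅, 307]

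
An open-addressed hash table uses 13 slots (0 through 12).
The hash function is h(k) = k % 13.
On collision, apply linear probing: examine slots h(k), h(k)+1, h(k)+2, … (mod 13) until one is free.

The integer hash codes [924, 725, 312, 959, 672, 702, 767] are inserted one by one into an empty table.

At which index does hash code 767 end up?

924: h=1 -> slot 1
725: h=10 -> slot 10
312: h=0 -> slot 0
959: h=10, probe 10,11 -> slot 11
672: h=9 -> slot 9
702: h=0, probe 0,1,2 -> slot 2
767: h=0, probe 0,1,2,3 -> slot 3
Table: [312, 924, 702, 767, _, _, _, _, _, 672, 725, 959, _]

3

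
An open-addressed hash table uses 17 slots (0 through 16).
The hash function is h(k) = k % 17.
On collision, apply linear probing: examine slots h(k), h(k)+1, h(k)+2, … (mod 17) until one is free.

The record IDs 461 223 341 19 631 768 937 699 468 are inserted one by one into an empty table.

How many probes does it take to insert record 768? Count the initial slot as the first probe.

Insert 461: h=2, slot 2 empty → index 2.
Insert 223: h=2, slot 2 occupied → index 3.
Insert 341: h=1, slot 1 empty → index 1.
Insert 19: h=2, slots 2,3 occupied → index 4.
Insert 631: h=2, slots 2,3,4 occupied → index 5.
Insert 768: h=3, slots 3,4,5 occupied → index 6.
Insert 937: h=2, slots 2,3,4,5,6 occupied → index 7.
Insert 699: h=2, slots 2,3,4,5,6,7 occupied → index 8.
Insert 468: h=9, slot 9 empty → index 9.
Table: [_, 341, 461, 223, 19, 631, 768, 937, 699, 468, _, _, _, _, _, _, _]

4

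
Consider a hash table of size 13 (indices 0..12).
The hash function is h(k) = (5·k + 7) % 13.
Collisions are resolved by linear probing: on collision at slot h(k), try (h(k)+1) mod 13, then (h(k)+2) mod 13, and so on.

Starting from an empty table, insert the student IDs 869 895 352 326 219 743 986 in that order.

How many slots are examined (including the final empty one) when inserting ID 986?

869: h=10 => slot 10
895: h=10, probe 10,11 => slot 11
352: h=12 => slot 12
326: h=12, probe 12,0 => slot 0
219: h=10, probe 10,11,12,0,1 => slot 1
743: h=4 => slot 4
986: h=10, probe 10,11,12,0,1,2 => slot 2
Table: [326, 219, 986, —, 743, —, —, —, —, —, 869, 895, 352]

6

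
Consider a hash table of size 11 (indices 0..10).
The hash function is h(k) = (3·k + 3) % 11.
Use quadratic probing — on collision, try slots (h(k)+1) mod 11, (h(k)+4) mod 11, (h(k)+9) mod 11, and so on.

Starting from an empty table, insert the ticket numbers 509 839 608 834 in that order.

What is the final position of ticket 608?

509 hashes to 1; slot 1 is free => place at 1.
839 hashes to 1; 1 taken => place at 2.
608 hashes to 1; 1,2 taken => place at 5.
834 hashes to 8; slot 8 is free => place at 8.
Table: [-, 509, 839, -, -, 608, -, -, 834, -, -]

5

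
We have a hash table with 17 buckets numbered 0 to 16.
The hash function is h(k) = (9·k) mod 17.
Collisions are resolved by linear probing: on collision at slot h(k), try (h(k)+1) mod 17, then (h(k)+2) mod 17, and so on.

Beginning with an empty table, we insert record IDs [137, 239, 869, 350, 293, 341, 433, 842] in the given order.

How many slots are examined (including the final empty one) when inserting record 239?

2

Insert 137: h=9, slot 9 empty => index 9.
Insert 239: h=9, slot 9 occupied => index 10.
Insert 869: h=1, slot 1 empty => index 1.
Insert 350: h=5, slot 5 empty => index 5.
Insert 293: h=2, slot 2 empty => index 2.
Insert 341: h=9, slots 9,10 occupied => index 11.
Insert 433: h=4, slot 4 empty => index 4.
Insert 842: h=13, slot 13 empty => index 13.
Table: [_, 869, 293, _, 433, 350, _, _, _, 137, 239, 341, _, 842, _, _, _]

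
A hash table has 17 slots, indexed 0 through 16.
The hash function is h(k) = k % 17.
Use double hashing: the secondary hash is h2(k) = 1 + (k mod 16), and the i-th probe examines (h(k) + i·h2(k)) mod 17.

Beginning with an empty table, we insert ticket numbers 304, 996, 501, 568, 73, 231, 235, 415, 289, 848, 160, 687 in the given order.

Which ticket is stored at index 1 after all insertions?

231

Insert 304: h=15, slot 15 empty => index 15.
Insert 996: h=10, slot 10 empty => index 10.
Insert 501: h=8, slot 8 empty => index 8.
Insert 568: h=7, slot 7 empty => index 7.
Insert 73: h=5, slot 5 empty => index 5.
Insert 231: h=10, h2=8, slot 10 occupied => index 1.
Insert 235: h=14, slot 14 empty => index 14.
Insert 415: h=7, h2=16, slot 7 occupied => index 6.
Insert 289: h=0, slot 0 empty => index 0.
Insert 848: h=15, h2=1, slot 15 occupied => index 16.
Insert 160: h=7, h2=1, slots 7,8 occupied => index 9.
Insert 687: h=7, h2=16, slots 7,6,5 occupied => index 4.
Table: [289, 231, ∅, ∅, 687, 73, 415, 568, 501, 160, 996, ∅, ∅, ∅, 235, 304, 848]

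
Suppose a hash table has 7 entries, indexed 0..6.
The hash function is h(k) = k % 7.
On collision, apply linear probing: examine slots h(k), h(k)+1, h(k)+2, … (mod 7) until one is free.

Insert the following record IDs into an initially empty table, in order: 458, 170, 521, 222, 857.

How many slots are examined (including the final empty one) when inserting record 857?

458: h=3 → slot 3
170: h=2 → slot 2
521: h=3, probe 3,4 → slot 4
222: h=5 → slot 5
857: h=3, probe 3,4,5,6 → slot 6
Table: [_, _, 170, 458, 521, 222, 857]

4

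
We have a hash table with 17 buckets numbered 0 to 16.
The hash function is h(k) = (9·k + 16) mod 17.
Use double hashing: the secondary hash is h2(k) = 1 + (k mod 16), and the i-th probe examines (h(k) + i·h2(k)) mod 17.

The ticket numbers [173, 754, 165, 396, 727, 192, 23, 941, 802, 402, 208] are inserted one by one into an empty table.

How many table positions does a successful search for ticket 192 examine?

Insert 173: h=9, slot 9 empty => index 9.
Insert 754: h=2, slot 2 empty => index 2.
Insert 165: h=5, slot 5 empty => index 5.
Insert 396: h=10, slot 10 empty => index 10.
Insert 727: h=14, slot 14 empty => index 14.
Insert 192: h=10, h2=1, slot 10 occupied => index 11.
Insert 23: h=2, h2=8, slots 2,10 occupied => index 1.
Insert 941: h=2, h2=14, slot 2 occupied => index 16.
Insert 802: h=9, h2=3, slot 9 occupied => index 12.
Insert 402: h=13, slot 13 empty => index 13.
Insert 208: h=1, h2=1, slots 1,2 occupied => index 3.
Table: [., 23, 754, 208, ., 165, ., ., ., 173, 396, 192, 802, 402, 727, ., 941]
Lookup 192: h=10, h2=1, probe 10,11 → found at 11.

2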